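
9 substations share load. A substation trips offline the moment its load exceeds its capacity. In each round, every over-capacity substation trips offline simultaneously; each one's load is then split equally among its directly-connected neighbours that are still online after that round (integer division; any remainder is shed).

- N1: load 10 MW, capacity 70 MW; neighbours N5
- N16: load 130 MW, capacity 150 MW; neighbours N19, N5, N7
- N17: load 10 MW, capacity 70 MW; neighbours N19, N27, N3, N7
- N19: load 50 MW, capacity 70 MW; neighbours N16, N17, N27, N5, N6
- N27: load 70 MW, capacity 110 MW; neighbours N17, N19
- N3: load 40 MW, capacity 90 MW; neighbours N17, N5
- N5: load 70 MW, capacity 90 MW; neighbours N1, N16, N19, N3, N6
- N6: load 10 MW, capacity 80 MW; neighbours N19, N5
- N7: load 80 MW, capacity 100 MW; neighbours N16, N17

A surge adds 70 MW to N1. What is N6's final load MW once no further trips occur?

76

Round 1 — N1 at 80 > 70. N1 trips offline.
  N1 sheds 80 MW to N5: 80 each.
    N5: 70+80 = 150 > 90
Round 2 — N5 trips offline.
  N5 sheds 150 MW to N16, N19, N3, N6: 37 each (2 lost).
    N16: 130+37 = 167 > 150
    N19: 50+37 = 87 > 70
    N3: 40+37 = 77 ≤ 90
    N6: 10+37 = 47 ≤ 80
Round 3 — N16, N19 trip offline.
  N16 sheds 167 MW to N7: 167 each.
    N7: 80+167 = 247 > 100
  N19 sheds 87 MW to N17, N27, N6: 29 each.
    N17: 10+29 = 39 ≤ 70
    N27: 70+29 = 99 ≤ 110
    N6: 47+29 = 76 ≤ 80
Round 4 — N7 trips offline.
  N7 sheds 247 MW to N17: 247 each.
    N17: 39+247 = 286 > 70
Round 5 — N17 trips offline.
  N17 sheds 286 MW to N27, N3: 143 each.
    N27: 99+143 = 242 > 110
    N3: 77+143 = 220 > 90
Round 6 — N27, N3 trip offline.
  N27 sheds 242 MW: no online neighbours, lost.
  N3 sheds 220 MW: no online neighbours, lost.
No further trips.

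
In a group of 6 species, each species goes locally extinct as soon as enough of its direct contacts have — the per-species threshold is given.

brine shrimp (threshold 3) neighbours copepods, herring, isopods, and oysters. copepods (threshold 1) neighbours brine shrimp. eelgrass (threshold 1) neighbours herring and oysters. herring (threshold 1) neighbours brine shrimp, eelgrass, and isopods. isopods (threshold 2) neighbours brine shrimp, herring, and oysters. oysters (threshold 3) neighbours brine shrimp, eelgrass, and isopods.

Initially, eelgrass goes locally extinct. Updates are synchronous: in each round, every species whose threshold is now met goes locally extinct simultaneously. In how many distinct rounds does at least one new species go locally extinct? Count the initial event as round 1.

Round 1 — eelgrass goes locally extinct (initial).
Round 2 — checking thresholds:
  herring: 1 of 3 neighbours ≥ 1, goes locally extinct.
  oysters: 1 of 3 neighbours < 3, not yet.
Round 3 — no new extinctions; cascade stops.

2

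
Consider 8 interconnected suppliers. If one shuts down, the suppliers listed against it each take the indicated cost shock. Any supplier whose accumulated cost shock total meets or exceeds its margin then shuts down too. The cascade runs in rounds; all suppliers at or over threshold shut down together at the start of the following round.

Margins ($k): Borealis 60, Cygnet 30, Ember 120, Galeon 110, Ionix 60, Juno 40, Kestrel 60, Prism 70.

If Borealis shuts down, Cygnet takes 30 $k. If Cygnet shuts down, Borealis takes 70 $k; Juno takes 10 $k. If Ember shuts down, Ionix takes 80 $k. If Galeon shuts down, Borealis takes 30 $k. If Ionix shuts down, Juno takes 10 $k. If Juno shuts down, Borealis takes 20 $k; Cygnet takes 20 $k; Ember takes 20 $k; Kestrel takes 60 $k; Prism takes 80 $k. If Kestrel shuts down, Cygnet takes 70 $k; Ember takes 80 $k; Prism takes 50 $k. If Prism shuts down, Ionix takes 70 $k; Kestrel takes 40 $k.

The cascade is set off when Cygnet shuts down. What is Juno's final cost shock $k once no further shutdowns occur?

10

Round 1 — Cygnet shuts down (initial).
  Borealis: +70 → 70 ≥ 60
  Juno: +10 → 10 < 40
Round 2 — Borealis shuts down.
No further shutdowns.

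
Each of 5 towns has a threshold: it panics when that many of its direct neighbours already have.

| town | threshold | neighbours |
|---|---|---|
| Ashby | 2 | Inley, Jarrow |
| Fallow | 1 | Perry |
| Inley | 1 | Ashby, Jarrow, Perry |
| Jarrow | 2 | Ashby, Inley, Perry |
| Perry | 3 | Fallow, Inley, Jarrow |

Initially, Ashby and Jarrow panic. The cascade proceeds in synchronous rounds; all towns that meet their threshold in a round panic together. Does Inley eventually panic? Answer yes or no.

Round 1 — Ashby, Jarrow panic (initial).
Round 2 — checking thresholds:
  Inley: 2 of 3 neighbours ≥ 1, panics.
  Perry: 1 of 3 neighbours < 3, below threshold.
Round 3 — no new panics; cascade stops.

yes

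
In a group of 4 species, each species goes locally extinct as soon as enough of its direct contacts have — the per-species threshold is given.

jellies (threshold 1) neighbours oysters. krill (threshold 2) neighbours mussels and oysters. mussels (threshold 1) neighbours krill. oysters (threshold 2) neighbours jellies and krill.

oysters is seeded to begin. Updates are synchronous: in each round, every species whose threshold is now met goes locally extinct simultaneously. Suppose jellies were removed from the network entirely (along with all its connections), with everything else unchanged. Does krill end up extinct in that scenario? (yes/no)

With jellies removed:
Round 1 — oysters goes locally extinct (initial).
Round 2 — no new extinctions; cascade stops.

no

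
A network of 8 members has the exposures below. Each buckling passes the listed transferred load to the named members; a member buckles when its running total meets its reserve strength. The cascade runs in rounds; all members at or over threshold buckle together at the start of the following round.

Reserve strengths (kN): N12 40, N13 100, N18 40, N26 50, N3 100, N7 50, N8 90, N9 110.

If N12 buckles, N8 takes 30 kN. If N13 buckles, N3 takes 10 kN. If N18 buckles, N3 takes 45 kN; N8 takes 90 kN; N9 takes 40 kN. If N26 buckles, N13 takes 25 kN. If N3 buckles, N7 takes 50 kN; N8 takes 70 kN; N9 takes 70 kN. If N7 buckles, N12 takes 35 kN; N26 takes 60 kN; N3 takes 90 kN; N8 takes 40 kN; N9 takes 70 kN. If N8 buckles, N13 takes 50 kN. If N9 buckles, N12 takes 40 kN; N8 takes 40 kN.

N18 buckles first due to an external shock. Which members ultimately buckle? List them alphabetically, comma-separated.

Round 1 — N18 buckles (initial).
  N3: +45 → 45 < 100
  N8: +90 → 90 ≥ 90
  N9: +40 → 40 < 110
Round 2 — N8 buckles.
  N13: +50 → 50 < 100
No further bucklings.

N18, N8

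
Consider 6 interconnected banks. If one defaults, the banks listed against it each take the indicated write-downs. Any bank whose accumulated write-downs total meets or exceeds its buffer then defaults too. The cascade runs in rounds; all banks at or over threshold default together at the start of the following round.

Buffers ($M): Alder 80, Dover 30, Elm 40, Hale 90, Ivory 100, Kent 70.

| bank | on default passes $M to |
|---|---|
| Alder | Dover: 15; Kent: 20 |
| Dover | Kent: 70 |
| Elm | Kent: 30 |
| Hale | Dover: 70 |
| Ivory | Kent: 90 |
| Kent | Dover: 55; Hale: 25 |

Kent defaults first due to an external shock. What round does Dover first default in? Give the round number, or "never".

2

Round 1 — Kent defaults (initial).
  Dover: +55 → 55 ≥ 30
  Hale: +25 → 25 < 90
Round 2 — Dover defaults.
No further defaults.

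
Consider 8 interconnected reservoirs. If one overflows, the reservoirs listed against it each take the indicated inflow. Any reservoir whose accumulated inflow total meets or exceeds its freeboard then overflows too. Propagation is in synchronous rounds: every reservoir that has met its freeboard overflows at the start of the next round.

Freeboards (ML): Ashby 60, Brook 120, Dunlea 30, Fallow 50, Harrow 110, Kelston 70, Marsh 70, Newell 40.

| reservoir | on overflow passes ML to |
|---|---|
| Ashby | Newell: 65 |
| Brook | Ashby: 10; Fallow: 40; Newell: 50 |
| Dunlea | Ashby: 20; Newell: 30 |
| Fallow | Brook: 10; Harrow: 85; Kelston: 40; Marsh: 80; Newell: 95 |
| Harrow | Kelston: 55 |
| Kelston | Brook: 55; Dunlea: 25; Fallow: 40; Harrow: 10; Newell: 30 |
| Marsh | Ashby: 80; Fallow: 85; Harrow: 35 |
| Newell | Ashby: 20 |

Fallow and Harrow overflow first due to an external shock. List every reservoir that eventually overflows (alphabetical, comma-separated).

Ashby, Fallow, Harrow, Kelston, Marsh, Newell

Round 1 — Fallow, Harrow overflow (initial).
  Brook: +10 → 10 < 120
  Kelston: +40+55 → 95 ≥ 70
  Marsh: +80 → 80 ≥ 70
  Newell: +95 → 95 ≥ 40
Round 2 — Kelston, Marsh, Newell overflow.
  Ashby: +80+20 → 100 ≥ 60
  Brook: +55 → 65 < 120
  Dunlea: +25 → 25 < 30
Round 3 — Ashby overflows.
No further overflows.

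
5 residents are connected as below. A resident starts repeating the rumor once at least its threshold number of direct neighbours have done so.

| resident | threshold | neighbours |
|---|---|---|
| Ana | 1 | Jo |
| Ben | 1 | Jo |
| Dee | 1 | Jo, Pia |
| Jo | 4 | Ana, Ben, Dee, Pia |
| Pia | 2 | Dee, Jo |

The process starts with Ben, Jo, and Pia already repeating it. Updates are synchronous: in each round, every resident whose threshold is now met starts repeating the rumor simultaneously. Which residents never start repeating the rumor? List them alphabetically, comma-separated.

Round 1 — Ben, Jo, Pia start repeating the rumor (initial).
Round 2 — checking thresholds:
  Ana: 1 of 1 neighbours ≥ 1, starts repeating the rumor.
  Dee: 2 of 2 neighbours ≥ 1, starts repeating the rumor.
Round 3 — no new spreads; cascade stops.

none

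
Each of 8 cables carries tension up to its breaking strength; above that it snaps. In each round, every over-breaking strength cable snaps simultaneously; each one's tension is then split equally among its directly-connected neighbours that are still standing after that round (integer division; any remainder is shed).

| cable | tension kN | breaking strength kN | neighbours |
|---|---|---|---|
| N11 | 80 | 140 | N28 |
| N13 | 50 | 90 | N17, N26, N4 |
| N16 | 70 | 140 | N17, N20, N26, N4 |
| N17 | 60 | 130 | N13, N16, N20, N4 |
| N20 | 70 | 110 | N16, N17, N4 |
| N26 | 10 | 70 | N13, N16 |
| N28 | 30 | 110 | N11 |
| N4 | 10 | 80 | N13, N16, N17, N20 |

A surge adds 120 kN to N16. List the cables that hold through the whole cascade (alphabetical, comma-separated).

Round 1 — N16 at 190 > 140. N16 snaps.
  N16 sheds 190 kN to N17, N20, N26, N4: 47 each (2 lost).
    N17: 60+47 = 107 ≤ 130
    N20: 70+47 = 117 > 110
    N26: 10+47 = 57 ≤ 70
    N4: 10+47 = 57 ≤ 80
Round 2 — N20 snaps.
  N20 sheds 117 kN to N17, N4: 58 each (1 lost).
    N17: 107+58 = 165 > 130
    N4: 57+58 = 115 > 80
Round 3 — N17, N4 snap.
  N17 sheds 165 kN to N13: 165 each.
    N13: 50+165 = 215 > 90
  N4 sheds 115 kN to N13: 115 each.
    N13: 215+115 = 330 > 90
Round 4 — N13 snaps.
  N13 sheds 330 kN to N26: 330 each.
    N26: 57+330 = 387 > 70
Round 5 — N26 snaps.
  N26 sheds 387 kN: no online neighbours, lost.
No further breaks.

N11, N28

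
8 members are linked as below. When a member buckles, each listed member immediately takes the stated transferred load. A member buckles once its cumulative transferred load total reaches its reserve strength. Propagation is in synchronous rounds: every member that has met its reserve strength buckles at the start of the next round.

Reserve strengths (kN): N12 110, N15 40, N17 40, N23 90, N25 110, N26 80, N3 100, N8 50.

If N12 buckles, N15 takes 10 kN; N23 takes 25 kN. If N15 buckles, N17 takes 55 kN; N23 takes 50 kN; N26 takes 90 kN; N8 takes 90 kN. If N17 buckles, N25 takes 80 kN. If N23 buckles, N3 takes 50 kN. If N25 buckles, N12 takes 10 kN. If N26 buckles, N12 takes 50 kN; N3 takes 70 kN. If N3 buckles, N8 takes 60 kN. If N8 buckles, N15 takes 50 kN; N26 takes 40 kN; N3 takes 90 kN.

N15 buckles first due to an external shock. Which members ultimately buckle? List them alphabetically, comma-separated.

N15, N17, N26, N3, N8

Round 1 — N15 buckles (initial).
  N17: +55 → 55 ≥ 40
  N23: +50 → 50 < 90
  N26: +90 → 90 ≥ 80
  N8: +90 → 90 ≥ 50
Round 2 — N17, N26, N8 buckle.
  N12: +50 → 50 < 110
  N25: +80 → 80 < 110
  N3: +70+90 → 160 ≥ 100
Round 3 — N3 buckles.
No further bucklings.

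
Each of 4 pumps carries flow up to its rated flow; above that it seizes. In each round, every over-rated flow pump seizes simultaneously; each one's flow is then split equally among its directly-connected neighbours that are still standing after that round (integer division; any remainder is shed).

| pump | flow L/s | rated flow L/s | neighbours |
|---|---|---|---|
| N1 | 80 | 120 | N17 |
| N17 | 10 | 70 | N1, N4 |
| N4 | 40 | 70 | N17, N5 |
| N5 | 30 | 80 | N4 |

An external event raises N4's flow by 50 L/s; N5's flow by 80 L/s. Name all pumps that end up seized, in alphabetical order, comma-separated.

Round 1 — N4 at 90 > 70; N5 at 110 > 80. N4, N5 seize.
  N4 sheds 90 L/s to N17: 90 each.
    N17: 10+90 = 100 > 70
  N5 sheds 110 L/s: no online neighbours, lost.
Round 2 — N17 seizes.
  N17 sheds 100 L/s to N1: 100 each.
    N1: 80+100 = 180 > 120
Round 3 — N1 seizes.
  N1 sheds 180 L/s: no online neighbours, lost.
No further seizures.

N1, N17, N4, N5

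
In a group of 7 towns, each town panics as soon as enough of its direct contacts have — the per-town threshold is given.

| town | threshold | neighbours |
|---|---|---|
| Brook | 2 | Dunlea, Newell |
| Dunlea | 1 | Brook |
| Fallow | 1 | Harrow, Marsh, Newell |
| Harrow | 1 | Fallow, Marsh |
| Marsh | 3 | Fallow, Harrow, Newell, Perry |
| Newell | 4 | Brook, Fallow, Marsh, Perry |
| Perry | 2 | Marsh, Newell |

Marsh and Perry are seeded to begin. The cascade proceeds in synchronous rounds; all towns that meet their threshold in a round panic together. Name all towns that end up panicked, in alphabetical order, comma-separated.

Round 1 — Marsh, Perry panic (initial).
Round 2 — checking thresholds:
  Fallow: 1 of 3 neighbours ≥ 1, panics.
  Harrow: 1 of 2 neighbours ≥ 1, panics.
  Newell: 2 of 4 neighbours < 4, below threshold.
Round 3 — no new panics; cascade stops.

Fallow, Harrow, Marsh, Perry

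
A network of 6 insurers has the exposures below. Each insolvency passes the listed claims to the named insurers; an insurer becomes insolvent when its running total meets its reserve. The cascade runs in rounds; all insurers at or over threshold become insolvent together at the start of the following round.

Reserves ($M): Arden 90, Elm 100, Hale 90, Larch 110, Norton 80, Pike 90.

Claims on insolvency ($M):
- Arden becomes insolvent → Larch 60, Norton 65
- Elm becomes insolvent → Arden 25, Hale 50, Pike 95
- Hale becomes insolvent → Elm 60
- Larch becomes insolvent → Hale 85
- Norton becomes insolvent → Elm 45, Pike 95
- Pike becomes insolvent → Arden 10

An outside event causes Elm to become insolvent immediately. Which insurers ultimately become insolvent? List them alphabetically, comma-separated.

Elm, Pike

Round 1 — Elm becomes insolvent (initial).
  Arden: +25 → 25 < 90
  Hale: +50 → 50 < 90
  Pike: +95 → 95 ≥ 90
Round 2 — Pike becomes insolvent.
  Arden: +10 → 35 < 90
No further insolvencies.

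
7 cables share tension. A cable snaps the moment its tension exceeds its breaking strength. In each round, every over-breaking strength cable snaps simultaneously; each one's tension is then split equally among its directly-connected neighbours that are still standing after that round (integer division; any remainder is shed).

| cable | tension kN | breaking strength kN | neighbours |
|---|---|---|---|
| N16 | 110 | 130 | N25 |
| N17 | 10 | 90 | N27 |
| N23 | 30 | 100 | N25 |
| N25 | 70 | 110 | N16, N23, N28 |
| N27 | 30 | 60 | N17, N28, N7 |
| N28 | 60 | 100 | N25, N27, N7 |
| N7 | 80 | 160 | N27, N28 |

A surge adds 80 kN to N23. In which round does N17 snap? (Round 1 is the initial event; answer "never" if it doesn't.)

Round 1 — N23 at 110 > 100. N23 snaps.
  N23 sheds 110 kN to N25: 110 each.
    N25: 70+110 = 180 > 110
Round 2 — N25 snaps.
  N25 sheds 180 kN to N16, N28: 90 each.
    N16: 110+90 = 200 > 130
    N28: 60+90 = 150 > 100
Round 3 — N16, N28 snap.
  N16 sheds 200 kN: no online neighbours, lost.
  N28 sheds 150 kN to N27, N7: 75 each.
    N27: 30+75 = 105 > 60
    N7: 80+75 = 155 ≤ 160
Round 4 — N27 snaps.
  N27 sheds 105 kN to N17, N7: 52 each (1 lost).
    N17: 10+52 = 62 ≤ 90
    N7: 155+52 = 207 > 160
Round 5 — N7 snaps.
  N7 sheds 207 kN: no online neighbours, lost.
No further breaks.

never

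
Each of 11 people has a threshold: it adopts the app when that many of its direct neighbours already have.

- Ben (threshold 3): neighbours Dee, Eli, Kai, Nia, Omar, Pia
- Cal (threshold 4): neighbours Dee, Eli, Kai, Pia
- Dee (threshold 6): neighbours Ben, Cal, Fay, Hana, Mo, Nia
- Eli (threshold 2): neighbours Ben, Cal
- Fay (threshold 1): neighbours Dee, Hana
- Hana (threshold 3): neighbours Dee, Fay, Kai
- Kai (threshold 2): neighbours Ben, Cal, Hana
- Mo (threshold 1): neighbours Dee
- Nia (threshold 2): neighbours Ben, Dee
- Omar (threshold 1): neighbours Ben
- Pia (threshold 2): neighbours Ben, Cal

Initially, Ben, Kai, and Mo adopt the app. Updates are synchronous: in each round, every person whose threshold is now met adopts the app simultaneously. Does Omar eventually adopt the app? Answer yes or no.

yes

Round 1 — Ben, Kai, Mo adopt the app (initial).
Round 2 — checking thresholds:
  Cal: 1 of 4 neighbours < 4, not yet.
  Dee: 2 of 6 neighbours < 6, not yet.
  Eli: 1 of 2 neighbours < 2, not yet.
  Hana: 1 of 3 neighbours < 3, not yet.
  Nia: 1 of 2 neighbours < 2, not yet.
  Omar: 1 of 1 neighbours ≥ 1, adopts the app.
  Pia: 1 of 2 neighbours < 2, not yet.
Round 3 — no new adoptions; cascade stops.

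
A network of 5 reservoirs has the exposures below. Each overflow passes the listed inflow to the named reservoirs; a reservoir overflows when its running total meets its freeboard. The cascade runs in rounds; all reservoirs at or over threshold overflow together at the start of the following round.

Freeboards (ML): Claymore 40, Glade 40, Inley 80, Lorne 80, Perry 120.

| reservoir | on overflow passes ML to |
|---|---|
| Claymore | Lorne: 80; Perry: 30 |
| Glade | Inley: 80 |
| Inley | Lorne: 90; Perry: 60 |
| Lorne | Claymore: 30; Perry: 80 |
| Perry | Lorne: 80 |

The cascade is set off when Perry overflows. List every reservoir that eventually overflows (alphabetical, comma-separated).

Round 1 — Perry overflows (initial).
  Lorne: +80 → 80 ≥ 80
Round 2 — Lorne overflows.
  Claymore: +30 → 30 < 40
No further overflows.

Lorne, Perry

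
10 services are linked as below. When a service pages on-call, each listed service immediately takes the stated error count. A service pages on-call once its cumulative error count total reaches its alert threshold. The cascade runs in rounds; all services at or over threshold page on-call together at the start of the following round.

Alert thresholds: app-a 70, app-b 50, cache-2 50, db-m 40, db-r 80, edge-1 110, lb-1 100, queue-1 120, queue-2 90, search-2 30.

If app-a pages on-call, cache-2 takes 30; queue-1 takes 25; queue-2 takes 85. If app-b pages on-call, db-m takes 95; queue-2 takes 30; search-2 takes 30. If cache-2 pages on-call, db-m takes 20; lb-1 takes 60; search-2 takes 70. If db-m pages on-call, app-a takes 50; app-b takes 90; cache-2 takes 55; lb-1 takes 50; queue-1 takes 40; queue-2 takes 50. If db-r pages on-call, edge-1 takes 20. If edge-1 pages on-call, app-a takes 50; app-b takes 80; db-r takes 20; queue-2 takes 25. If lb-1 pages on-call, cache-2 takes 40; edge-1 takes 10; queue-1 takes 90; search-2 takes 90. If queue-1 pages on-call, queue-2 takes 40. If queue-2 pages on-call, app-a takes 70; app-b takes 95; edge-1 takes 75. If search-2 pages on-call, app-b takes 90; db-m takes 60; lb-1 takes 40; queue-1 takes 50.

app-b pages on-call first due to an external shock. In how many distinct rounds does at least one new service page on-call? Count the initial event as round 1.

Round 1 — app-b pages on-call (initial).
  db-m: +95 → 95 ≥ 40
  queue-2: +30 → 30 < 90
  search-2: +30 → 30 ≥ 30
Round 2 — db-m, search-2 page on-call.
  app-a: +50 → 50 < 70
  cache-2: +55 → 55 ≥ 50
  lb-1: +50+40 → 90 < 100
  queue-1: +40+50 → 90 < 120
  queue-2: +50 → 80 < 90
Round 3 — cache-2 pages on-call.
  lb-1: +60 → 150 ≥ 100
Round 4 — lb-1 pages on-call.
  edge-1: +10 → 10 < 110
  queue-1: +90 → 180 ≥ 120
Round 5 — queue-1 pages on-call.
  queue-2: +40 → 120 ≥ 90
Round 6 — queue-2 pages on-call.
  app-a: +70 → 120 ≥ 70
  edge-1: +75 → 85 < 110
Round 7 — app-a pages on-call.
No further pages.

7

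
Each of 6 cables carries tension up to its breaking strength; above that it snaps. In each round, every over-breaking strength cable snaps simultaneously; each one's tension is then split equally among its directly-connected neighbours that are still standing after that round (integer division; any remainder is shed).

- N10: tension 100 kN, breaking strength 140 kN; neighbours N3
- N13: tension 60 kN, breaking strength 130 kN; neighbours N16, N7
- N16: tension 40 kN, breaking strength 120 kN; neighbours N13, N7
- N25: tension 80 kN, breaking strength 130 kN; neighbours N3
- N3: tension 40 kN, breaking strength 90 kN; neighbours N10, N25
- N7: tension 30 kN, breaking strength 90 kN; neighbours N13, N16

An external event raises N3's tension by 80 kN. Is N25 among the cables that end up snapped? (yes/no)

yes

Round 1 — N3 at 120 > 90. N3 snaps.
  N3 sheds 120 kN to N10, N25: 60 each.
    N10: 100+60 = 160 > 140
    N25: 80+60 = 140 > 130
Round 2 — N10, N25 snap.
  N10 sheds 160 kN: no online neighbours, lost.
  N25 sheds 140 kN: no online neighbours, lost.
No further breaks.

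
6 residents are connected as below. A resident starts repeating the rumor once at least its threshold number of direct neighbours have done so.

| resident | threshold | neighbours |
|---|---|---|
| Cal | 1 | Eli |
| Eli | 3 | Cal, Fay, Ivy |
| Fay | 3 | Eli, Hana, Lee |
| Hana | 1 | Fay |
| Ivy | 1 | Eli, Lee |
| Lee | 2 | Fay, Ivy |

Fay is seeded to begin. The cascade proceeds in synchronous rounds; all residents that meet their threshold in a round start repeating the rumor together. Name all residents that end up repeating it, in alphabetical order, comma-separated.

Fay, Hana

Round 1 — Fay starts repeating the rumor (initial).
Round 2 — checking thresholds:
  Eli: 1 of 3 neighbours < 3, not yet.
  Hana: 1 of 1 neighbours ≥ 1, starts repeating the rumor.
  Lee: 1 of 2 neighbours < 2, not yet.
Round 3 — no new spreads; cascade stops.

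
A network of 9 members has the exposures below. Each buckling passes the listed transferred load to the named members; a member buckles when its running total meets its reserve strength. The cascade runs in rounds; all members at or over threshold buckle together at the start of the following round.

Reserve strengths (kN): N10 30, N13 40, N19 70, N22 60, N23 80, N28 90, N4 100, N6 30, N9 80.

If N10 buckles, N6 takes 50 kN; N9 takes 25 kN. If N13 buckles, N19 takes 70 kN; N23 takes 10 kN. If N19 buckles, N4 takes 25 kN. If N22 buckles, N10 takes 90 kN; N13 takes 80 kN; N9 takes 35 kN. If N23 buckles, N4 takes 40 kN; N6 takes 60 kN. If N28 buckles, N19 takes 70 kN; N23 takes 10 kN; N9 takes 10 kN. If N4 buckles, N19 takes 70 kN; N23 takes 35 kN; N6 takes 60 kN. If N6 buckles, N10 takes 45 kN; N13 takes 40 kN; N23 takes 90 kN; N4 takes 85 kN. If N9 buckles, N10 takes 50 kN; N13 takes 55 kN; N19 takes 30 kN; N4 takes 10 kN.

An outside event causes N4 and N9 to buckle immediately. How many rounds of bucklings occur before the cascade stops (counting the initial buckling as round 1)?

3

Round 1 — N4, N9 buckle (initial).
  N10: +50 → 50 ≥ 30
  N13: +55 → 55 ≥ 40
  N19: +70+30 → 100 ≥ 70
  N23: +35 → 35 < 80
  N6: +60 → 60 ≥ 30
Round 2 — N10, N13, N19, N6 buckle.
  N23: +10+90 → 135 ≥ 80
Round 3 — N23 buckles.
No further bucklings.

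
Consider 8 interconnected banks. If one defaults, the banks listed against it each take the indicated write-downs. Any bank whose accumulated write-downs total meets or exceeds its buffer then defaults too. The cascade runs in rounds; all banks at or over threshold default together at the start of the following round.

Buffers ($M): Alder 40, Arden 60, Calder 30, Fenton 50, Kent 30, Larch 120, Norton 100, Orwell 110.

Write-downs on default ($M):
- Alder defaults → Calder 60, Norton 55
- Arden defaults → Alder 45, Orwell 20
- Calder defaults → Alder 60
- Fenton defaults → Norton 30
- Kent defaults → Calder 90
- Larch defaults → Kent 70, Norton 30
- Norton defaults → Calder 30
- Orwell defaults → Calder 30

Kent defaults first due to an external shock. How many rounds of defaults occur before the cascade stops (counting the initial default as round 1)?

Round 1 — Kent defaults (initial).
  Calder: +90 → 90 ≥ 30
Round 2 — Calder defaults.
  Alder: +60 → 60 ≥ 40
Round 3 — Alder defaults.
  Norton: +55 → 55 < 100
No further defaults.

3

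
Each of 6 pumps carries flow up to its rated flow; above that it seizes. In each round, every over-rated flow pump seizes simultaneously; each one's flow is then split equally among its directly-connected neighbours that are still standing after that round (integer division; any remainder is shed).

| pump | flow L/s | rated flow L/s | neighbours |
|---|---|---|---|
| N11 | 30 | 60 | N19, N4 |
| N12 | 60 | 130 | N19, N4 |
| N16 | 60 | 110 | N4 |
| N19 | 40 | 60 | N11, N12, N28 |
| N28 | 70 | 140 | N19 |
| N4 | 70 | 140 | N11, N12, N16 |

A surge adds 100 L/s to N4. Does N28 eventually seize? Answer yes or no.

no

Round 1 — N4 at 170 > 140. N4 seizes.
  N4 sheds 170 L/s to N11, N12, N16: 56 each (2 lost).
    N11: 30+56 = 86 > 60
    N12: 60+56 = 116 ≤ 130
    N16: 60+56 = 116 > 110
Round 2 — N11, N16 seize.
  N11 sheds 86 L/s to N19: 86 each.
    N19: 40+86 = 126 > 60
  N16 sheds 116 L/s: no online neighbours, lost.
Round 3 — N19 seizes.
  N19 sheds 126 L/s to N12, N28: 63 each.
    N12: 116+63 = 179 > 130
    N28: 70+63 = 133 ≤ 140
Round 4 — N12 seizes.
  N12 sheds 179 L/s: no online neighbours, lost.
No further seizures.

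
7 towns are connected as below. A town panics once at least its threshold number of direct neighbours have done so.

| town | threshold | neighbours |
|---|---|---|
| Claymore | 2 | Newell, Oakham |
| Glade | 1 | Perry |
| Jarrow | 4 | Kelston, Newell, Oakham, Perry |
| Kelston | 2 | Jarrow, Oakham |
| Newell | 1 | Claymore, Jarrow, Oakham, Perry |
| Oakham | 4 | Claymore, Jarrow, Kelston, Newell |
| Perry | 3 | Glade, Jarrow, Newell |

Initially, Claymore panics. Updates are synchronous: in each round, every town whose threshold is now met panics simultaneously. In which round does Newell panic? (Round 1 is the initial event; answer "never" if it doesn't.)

Round 1 — Claymore panics (initial).
Round 2 — checking thresholds:
  Newell: 1 of 4 neighbours ≥ 1, panics.
  Oakham: 1 of 4 neighbours < 4, not yet.
Round 3 — no new panics; cascade stops.

2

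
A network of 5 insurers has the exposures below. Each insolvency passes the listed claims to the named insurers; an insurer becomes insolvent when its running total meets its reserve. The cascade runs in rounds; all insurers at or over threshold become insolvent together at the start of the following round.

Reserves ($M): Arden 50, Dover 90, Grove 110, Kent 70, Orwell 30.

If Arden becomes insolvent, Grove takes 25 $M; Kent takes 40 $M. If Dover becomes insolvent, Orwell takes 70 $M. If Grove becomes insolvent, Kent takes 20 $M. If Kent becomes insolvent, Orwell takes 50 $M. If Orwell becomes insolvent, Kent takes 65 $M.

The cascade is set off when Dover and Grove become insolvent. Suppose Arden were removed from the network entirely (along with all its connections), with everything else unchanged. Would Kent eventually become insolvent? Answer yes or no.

yes

With Arden removed:
Round 1 — Dover, Grove become insolvent (initial).
  Kent: +20 → 20 < 70
  Orwell: +70 → 70 ≥ 30
Round 2 — Orwell becomes insolvent.
  Kent: +65 → 85 ≥ 70
Round 3 — Kent becomes insolvent.
No further insolvencies.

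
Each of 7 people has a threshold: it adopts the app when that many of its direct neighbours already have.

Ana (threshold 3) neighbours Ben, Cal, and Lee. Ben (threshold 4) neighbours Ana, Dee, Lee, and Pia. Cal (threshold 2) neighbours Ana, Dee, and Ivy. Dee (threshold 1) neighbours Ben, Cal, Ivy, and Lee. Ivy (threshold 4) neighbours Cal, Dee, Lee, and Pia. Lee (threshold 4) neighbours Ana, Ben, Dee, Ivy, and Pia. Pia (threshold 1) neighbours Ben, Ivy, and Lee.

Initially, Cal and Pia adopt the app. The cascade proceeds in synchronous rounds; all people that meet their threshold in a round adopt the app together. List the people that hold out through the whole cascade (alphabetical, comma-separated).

Round 1 — Cal, Pia adopt the app (initial).
Round 2 — checking thresholds:
  Ana: 1 of 3 neighbours < 3, holds.
  Ben: 1 of 4 neighbours < 4, holds.
  Dee: 1 of 4 neighbours ≥ 1, adopts the app.
  Ivy: 2 of 4 neighbours < 4, holds.
  Lee: 1 of 5 neighbours < 4, holds.
Round 3 — no new adoptions; cascade stops.

Ana, Ben, Ivy, Lee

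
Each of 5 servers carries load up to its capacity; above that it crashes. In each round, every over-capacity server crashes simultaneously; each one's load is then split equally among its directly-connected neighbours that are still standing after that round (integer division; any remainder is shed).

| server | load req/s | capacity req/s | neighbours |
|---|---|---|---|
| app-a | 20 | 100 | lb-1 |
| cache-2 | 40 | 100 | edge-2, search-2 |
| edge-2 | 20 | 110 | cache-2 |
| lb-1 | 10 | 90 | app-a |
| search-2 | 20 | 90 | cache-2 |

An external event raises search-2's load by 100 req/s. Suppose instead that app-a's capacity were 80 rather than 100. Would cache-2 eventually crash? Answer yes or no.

With app-a's capacity at 80:
Round 1 — search-2 at 120 > 90. search-2 crashes.
  search-2 sheds 120 req/s to cache-2: 120 each.
    cache-2: 40+120 = 160 > 100
Round 2 — cache-2 crashes.
  cache-2 sheds 160 req/s to edge-2: 160 each.
    edge-2: 20+160 = 180 > 110
Round 3 — edge-2 crashes.
  edge-2 sheds 180 req/s: no online neighbours, lost.
No further crashes.

yes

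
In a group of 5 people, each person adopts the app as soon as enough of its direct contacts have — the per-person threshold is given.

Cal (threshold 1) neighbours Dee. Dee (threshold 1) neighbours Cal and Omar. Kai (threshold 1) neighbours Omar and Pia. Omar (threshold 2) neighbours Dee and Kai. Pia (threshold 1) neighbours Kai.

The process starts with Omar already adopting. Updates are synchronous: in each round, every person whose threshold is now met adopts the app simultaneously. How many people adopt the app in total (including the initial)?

Round 1 — Omar adopts the app (initial).
Round 2 — checking thresholds:
  Dee: 1 of 2 neighbours ≥ 1, adopts the app.
  Kai: 1 of 2 neighbours ≥ 1, adopts the app.
Round 3 — checking thresholds:
  Cal: 1 of 1 neighbours ≥ 1, adopts the app.
  Pia: 1 of 1 neighbours ≥ 1, adopts the app.
Round 4 — no new adoptions; cascade stops.

5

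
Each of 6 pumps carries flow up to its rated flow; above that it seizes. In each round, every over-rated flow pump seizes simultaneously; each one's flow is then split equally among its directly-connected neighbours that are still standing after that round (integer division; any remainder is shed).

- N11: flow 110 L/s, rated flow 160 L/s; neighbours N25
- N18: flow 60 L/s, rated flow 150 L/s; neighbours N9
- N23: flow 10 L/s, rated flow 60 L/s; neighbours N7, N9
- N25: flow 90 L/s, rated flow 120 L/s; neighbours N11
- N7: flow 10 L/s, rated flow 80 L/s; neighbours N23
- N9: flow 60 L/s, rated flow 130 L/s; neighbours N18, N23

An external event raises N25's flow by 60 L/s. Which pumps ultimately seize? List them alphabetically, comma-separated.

N11, N25

Round 1 — N25 at 150 > 120. N25 seizes.
  N25 sheds 150 L/s to N11: 150 each.
    N11: 110+150 = 260 > 160
Round 2 — N11 seizes.
  N11 sheds 260 L/s: no online neighbours, lost.
No further seizures.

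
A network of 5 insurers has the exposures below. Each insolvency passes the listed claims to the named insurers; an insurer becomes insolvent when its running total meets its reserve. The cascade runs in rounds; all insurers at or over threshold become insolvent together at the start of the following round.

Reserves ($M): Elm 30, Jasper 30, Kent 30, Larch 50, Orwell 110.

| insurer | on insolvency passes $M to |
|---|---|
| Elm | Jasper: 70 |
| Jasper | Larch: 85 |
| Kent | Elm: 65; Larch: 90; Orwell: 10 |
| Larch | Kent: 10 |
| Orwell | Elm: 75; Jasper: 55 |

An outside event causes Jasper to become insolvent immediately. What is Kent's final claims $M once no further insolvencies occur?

10

Round 1 — Jasper becomes insolvent (initial).
  Larch: +85 → 85 ≥ 50
Round 2 — Larch becomes insolvent.
  Kent: +10 → 10 < 30
No further insolvencies.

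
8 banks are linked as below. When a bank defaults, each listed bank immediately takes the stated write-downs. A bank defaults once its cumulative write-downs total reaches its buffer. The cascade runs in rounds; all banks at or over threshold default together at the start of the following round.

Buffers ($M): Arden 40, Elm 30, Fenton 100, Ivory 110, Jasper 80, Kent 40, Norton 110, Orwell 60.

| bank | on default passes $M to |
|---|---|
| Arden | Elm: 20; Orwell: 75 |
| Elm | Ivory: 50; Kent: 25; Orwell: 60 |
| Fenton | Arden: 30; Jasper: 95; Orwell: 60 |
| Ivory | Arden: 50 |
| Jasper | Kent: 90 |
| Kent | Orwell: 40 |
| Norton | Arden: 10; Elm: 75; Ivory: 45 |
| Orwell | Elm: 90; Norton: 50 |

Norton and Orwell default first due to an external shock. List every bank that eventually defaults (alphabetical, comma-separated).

Elm, Norton, Orwell

Round 1 — Norton, Orwell default (initial).
  Arden: +10 → 10 < 40
  Elm: +75+90 → 165 ≥ 30
  Ivory: +45 → 45 < 110
Round 2 — Elm defaults.
  Ivory: +50 → 95 < 110
  Kent: +25 → 25 < 40
No further defaults.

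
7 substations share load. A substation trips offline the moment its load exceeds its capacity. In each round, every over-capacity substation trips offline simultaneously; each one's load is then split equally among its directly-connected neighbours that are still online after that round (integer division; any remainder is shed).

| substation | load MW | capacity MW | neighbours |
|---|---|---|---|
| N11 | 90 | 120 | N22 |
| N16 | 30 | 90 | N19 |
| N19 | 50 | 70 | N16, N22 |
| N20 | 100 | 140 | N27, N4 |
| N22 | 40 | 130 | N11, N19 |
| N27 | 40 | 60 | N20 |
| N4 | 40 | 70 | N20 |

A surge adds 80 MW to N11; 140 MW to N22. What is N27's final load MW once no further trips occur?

Round 1 — N11 at 170 > 120; N22 at 180 > 130. N11, N22 trip offline.
  N11 sheds 170 MW: no online neighbours, lost.
  N22 sheds 180 MW to N19: 180 each.
    N19: 50+180 = 230 > 70
Round 2 — N19 trips offline.
  N19 sheds 230 MW to N16: 230 each.
    N16: 30+230 = 260 > 90
Round 3 — N16 trips offline.
  N16 sheds 260 MW: no online neighbours, lost.
No further trips.

40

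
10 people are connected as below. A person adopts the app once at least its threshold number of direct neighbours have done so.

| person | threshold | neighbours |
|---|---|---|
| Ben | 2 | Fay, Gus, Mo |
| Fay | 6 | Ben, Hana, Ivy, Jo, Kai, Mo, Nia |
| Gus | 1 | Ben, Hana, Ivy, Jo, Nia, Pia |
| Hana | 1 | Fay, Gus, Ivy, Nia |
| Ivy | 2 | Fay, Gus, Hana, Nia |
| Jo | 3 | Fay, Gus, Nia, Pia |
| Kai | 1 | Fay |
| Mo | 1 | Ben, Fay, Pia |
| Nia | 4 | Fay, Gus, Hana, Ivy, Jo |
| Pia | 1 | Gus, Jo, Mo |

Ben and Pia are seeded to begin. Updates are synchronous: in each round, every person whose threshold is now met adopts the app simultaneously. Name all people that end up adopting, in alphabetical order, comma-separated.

Ben, Gus, Hana, Ivy, Mo, Pia

Round 1 — Ben, Pia adopt the app (initial).
Round 2 — checking thresholds:
  Fay: 1 of 7 neighbours < 6, below threshold.
  Gus: 2 of 6 neighbours ≥ 1, adopts the app.
  Jo: 1 of 4 neighbours < 3, below threshold.
  Mo: 2 of 3 neighbours ≥ 1, adopts the app.
Round 3 — checking thresholds:
  Fay: 2 of 7 neighbours < 6, below threshold.
  Hana: 1 of 4 neighbours ≥ 1, adopts the app.
  Ivy: 1 of 4 neighbours < 2, below threshold.
  Jo: 2 of 4 neighbours < 3, below threshold.
  Nia: 1 of 5 neighbours < 4, below threshold.
Round 4 — checking thresholds:
  Fay: 3 of 7 neighbours < 6, below threshold.
  Ivy: 2 of 4 neighbours ≥ 2, adopts the app.
  Jo: 2 of 4 neighbours < 3, below threshold.
  Nia: 2 of 5 neighbours < 4, below threshold.
Round 5 — no new adoptions; cascade stops.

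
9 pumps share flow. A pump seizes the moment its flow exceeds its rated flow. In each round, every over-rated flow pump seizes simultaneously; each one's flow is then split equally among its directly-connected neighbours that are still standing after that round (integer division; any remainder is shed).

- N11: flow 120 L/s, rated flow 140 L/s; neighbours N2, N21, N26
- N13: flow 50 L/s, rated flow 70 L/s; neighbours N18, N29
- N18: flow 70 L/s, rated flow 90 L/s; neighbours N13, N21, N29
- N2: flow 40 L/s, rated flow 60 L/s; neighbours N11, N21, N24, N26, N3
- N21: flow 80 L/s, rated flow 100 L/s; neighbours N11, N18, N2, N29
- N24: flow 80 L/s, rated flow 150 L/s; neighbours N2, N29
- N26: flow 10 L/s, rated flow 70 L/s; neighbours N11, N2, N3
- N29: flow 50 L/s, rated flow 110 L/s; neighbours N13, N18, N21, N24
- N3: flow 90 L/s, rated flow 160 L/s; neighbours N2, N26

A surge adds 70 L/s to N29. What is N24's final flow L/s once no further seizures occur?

Round 1 — N29 at 120 > 110. N29 seizes.
  N29 sheds 120 L/s to N13, N18, N21, N24: 30 each.
    N13: 50+30 = 80 > 70
    N18: 70+30 = 100 > 90
    N21: 80+30 = 110 > 100
    N24: 80+30 = 110 ≤ 150
Round 2 — N13, N18, N21 seize.
  N13 sheds 80 L/s: no online neighbours, lost.
  N18 sheds 100 L/s: no online neighbours, lost.
  N21 sheds 110 L/s to N11, N2: 55 each.
    N11: 120+55 = 175 > 140
    N2: 40+55 = 95 > 60
Round 3 — N11, N2 seize.
  N11 sheds 175 L/s to N26: 175 each.
    N26: 10+175 = 185 > 70
  N2 sheds 95 L/s to N24, N26, N3: 31 each (2 lost).
    N24: 110+31 = 141 ≤ 150
    N26: 185+31 = 216 > 70
    N3: 90+31 = 121 ≤ 160
Round 4 — N26 seizes.
  N26 sheds 216 L/s to N3: 216 each.
    N3: 121+216 = 337 > 160
Round 5 — N3 seizes.
  N3 sheds 337 L/s: no online neighbours, lost.
No further seizures.

141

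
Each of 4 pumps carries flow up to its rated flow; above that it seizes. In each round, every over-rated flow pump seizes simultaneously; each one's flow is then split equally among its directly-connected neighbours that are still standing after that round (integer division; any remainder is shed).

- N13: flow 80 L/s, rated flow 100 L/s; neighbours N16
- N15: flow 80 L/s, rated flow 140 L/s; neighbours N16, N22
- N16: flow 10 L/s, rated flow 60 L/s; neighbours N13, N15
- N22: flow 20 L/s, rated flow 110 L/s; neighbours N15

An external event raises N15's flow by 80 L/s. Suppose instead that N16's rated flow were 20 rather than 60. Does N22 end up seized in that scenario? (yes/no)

With N16's rated flow at 20:
Round 1 — N15 at 160 > 140. N15 seizes.
  N15 sheds 160 L/s to N16, N22: 80 each.
    N16: 10+80 = 90 > 20
    N22: 20+80 = 100 ≤ 110
Round 2 — N16 seizes.
  N16 sheds 90 L/s to N13: 90 each.
    N13: 80+90 = 170 > 100
Round 3 — N13 seizes.
  N13 sheds 170 L/s: no online neighbours, lost.
No further seizures.

no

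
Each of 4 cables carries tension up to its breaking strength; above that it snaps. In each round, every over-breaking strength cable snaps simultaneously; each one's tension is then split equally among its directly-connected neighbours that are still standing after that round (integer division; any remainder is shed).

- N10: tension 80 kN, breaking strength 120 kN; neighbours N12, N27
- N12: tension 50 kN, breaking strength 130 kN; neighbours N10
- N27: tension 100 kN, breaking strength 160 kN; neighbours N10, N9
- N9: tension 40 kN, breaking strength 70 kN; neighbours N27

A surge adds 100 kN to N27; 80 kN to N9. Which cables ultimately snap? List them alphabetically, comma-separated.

Round 1 — N27 at 200 > 160; N9 at 120 > 70. N27, N9 snap.
  N27 sheds 200 kN to N10: 200 each.
    N10: 80+200 = 280 > 120
  N9 sheds 120 kN: no online neighbours, lost.
Round 2 — N10 snaps.
  N10 sheds 280 kN to N12: 280 each.
    N12: 50+280 = 330 > 130
Round 3 — N12 snaps.
  N12 sheds 330 kN: no online neighbours, lost.
No further breaks.

N10, N12, N27, N9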